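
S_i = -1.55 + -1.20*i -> [-1.55, -2.75, -3.95, -5.15, -6.35]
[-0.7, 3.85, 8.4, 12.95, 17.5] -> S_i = -0.70 + 4.55*i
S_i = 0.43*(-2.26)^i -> [0.43, -0.97, 2.2, -4.96, 11.22]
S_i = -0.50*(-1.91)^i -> [-0.5, 0.96, -1.82, 3.48, -6.65]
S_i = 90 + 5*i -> [90, 95, 100, 105, 110]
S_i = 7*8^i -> [7, 56, 448, 3584, 28672]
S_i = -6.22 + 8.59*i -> [-6.22, 2.37, 10.96, 19.55, 28.14]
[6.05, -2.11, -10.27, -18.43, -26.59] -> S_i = 6.05 + -8.16*i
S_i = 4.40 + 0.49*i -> [4.4, 4.89, 5.38, 5.87, 6.36]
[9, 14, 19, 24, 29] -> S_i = 9 + 5*i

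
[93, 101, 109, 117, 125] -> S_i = 93 + 8*i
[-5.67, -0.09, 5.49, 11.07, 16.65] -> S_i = -5.67 + 5.58*i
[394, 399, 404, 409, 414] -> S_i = 394 + 5*i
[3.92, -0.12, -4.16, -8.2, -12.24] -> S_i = 3.92 + -4.04*i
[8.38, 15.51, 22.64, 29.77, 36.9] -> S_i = 8.38 + 7.13*i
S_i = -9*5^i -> [-9, -45, -225, -1125, -5625]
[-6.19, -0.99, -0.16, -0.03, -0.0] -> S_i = -6.19*0.16^i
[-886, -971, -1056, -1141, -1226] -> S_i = -886 + -85*i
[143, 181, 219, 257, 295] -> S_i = 143 + 38*i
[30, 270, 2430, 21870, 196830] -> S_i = 30*9^i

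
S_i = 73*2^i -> [73, 146, 292, 584, 1168]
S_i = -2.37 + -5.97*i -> [-2.37, -8.34, -14.31, -20.28, -26.25]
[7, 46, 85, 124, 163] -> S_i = 7 + 39*i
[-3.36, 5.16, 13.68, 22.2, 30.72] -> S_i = -3.36 + 8.52*i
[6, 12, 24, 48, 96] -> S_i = 6*2^i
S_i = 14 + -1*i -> [14, 13, 12, 11, 10]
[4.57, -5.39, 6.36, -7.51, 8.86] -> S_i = 4.57*(-1.18)^i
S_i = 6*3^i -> [6, 18, 54, 162, 486]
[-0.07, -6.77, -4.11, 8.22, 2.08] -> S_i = Random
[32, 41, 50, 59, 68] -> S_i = 32 + 9*i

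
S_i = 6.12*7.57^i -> [6.12, 46.33, 350.71, 2654.84, 20097.17]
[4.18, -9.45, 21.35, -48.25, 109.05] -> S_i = 4.18*(-2.26)^i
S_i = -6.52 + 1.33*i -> [-6.52, -5.19, -3.86, -2.53, -1.2]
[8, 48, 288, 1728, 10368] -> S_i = 8*6^i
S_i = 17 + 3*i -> [17, 20, 23, 26, 29]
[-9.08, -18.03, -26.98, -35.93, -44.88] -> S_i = -9.08 + -8.95*i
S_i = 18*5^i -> [18, 90, 450, 2250, 11250]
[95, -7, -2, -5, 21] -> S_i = Random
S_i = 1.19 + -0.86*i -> [1.19, 0.33, -0.53, -1.39, -2.25]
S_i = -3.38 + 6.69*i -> [-3.38, 3.31, 10.0, 16.69, 23.38]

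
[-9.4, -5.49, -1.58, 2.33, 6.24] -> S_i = -9.40 + 3.91*i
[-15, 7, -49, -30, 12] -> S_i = Random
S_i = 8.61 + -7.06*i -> [8.61, 1.55, -5.51, -12.57, -19.63]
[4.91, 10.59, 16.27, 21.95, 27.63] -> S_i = 4.91 + 5.68*i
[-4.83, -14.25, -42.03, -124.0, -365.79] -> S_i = -4.83*2.95^i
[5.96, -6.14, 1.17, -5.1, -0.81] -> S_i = Random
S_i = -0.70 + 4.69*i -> [-0.7, 3.99, 8.68, 13.37, 18.06]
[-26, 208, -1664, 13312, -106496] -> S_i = -26*-8^i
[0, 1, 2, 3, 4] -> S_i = 0 + 1*i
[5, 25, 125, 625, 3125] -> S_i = 5*5^i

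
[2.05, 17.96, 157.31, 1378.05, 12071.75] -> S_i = 2.05*8.76^i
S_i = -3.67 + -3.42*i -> [-3.67, -7.09, -10.51, -13.93, -17.35]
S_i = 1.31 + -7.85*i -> [1.31, -6.54, -14.39, -22.24, -30.09]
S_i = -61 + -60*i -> [-61, -121, -181, -241, -301]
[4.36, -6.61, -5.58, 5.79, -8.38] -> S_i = Random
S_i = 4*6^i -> [4, 24, 144, 864, 5184]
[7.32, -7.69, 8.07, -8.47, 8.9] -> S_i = 7.32*(-1.05)^i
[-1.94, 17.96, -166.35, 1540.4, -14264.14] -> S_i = -1.94*(-9.26)^i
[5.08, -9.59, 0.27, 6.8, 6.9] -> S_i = Random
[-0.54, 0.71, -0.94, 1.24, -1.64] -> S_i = -0.54*(-1.32)^i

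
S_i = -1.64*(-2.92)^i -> [-1.64, 4.79, -13.98, 40.83, -119.23]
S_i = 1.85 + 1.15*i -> [1.85, 3.0, 4.15, 5.3, 6.45]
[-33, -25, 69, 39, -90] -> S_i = Random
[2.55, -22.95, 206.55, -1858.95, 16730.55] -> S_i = 2.55*(-9.00)^i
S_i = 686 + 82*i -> [686, 768, 850, 932, 1014]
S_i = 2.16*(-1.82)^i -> [2.16, -3.93, 7.15, -13.02, 23.7]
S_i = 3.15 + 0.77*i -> [3.15, 3.92, 4.69, 5.46, 6.23]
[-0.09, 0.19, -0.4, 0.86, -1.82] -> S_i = -0.09*(-2.12)^i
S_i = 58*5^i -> [58, 290, 1450, 7250, 36250]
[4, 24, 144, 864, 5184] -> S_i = 4*6^i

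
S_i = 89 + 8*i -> [89, 97, 105, 113, 121]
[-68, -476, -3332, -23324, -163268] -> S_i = -68*7^i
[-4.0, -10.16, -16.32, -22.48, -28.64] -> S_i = -4.00 + -6.16*i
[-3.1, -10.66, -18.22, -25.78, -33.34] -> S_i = -3.10 + -7.56*i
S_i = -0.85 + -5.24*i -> [-0.85, -6.09, -11.33, -16.57, -21.81]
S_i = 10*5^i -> [10, 50, 250, 1250, 6250]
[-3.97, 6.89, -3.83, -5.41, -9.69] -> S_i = Random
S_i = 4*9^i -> [4, 36, 324, 2916, 26244]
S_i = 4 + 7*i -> [4, 11, 18, 25, 32]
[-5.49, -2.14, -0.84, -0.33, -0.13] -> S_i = -5.49*0.39^i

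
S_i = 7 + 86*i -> [7, 93, 179, 265, 351]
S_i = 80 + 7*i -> [80, 87, 94, 101, 108]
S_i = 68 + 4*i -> [68, 72, 76, 80, 84]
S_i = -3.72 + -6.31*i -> [-3.72, -10.03, -16.34, -22.65, -28.96]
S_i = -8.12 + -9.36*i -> [-8.12, -17.48, -26.84, -36.2, -45.56]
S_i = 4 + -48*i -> [4, -44, -92, -140, -188]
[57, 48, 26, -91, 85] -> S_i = Random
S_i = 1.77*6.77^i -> [1.77, 11.98, 81.12, 549.21, 3718.16]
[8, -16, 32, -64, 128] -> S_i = 8*-2^i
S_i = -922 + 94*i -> [-922, -828, -734, -640, -546]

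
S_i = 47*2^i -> [47, 94, 188, 376, 752]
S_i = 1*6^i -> [1, 6, 36, 216, 1296]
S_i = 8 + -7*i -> [8, 1, -6, -13, -20]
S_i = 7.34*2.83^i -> [7.34, 20.77, 58.79, 166.36, 470.81]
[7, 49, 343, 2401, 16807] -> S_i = 7*7^i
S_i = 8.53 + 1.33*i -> [8.53, 9.86, 11.19, 12.52, 13.85]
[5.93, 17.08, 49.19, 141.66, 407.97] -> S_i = 5.93*2.88^i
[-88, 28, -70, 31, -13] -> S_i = Random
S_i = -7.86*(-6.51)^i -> [-7.86, 51.17, -333.11, 2168.53, -14117.13]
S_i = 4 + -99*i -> [4, -95, -194, -293, -392]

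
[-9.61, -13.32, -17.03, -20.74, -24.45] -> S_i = -9.61 + -3.71*i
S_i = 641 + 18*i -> [641, 659, 677, 695, 713]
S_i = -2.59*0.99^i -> [-2.59, -2.56, -2.54, -2.51, -2.49]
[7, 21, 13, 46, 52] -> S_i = Random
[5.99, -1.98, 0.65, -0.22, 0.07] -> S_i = 5.99*(-0.33)^i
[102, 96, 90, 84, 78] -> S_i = 102 + -6*i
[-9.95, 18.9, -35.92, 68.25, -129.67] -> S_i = -9.95*(-1.90)^i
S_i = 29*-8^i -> [29, -232, 1856, -14848, 118784]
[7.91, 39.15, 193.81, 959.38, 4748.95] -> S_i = 7.91*4.95^i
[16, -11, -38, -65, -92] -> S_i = 16 + -27*i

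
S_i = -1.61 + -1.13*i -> [-1.61, -2.74, -3.87, -5.0, -6.13]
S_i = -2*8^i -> [-2, -16, -128, -1024, -8192]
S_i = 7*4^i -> [7, 28, 112, 448, 1792]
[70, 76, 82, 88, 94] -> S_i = 70 + 6*i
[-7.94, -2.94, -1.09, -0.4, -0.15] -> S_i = -7.94*0.37^i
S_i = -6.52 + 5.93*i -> [-6.52, -0.59, 5.34, 11.27, 17.2]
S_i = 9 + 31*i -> [9, 40, 71, 102, 133]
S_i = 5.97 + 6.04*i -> [5.97, 12.01, 18.05, 24.09, 30.13]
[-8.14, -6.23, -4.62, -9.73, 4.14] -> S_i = Random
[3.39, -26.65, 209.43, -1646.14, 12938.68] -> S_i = 3.39*(-7.86)^i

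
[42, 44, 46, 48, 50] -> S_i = 42 + 2*i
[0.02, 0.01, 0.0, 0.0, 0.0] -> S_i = 0.02*0.48^i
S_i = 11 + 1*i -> [11, 12, 13, 14, 15]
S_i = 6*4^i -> [6, 24, 96, 384, 1536]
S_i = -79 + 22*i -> [-79, -57, -35, -13, 9]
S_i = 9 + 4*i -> [9, 13, 17, 21, 25]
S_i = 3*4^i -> [3, 12, 48, 192, 768]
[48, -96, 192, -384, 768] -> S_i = 48*-2^i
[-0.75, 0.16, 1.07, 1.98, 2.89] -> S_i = -0.75 + 0.91*i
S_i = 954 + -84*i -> [954, 870, 786, 702, 618]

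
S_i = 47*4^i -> [47, 188, 752, 3008, 12032]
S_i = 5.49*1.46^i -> [5.49, 8.02, 11.7, 17.09, 24.95]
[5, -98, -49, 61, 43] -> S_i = Random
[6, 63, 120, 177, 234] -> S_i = 6 + 57*i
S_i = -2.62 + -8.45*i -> [-2.62, -11.07, -19.52, -27.97, -36.42]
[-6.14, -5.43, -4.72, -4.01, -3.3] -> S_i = -6.14 + 0.71*i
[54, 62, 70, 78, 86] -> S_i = 54 + 8*i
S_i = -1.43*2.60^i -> [-1.43, -3.72, -9.67, -25.13, -65.35]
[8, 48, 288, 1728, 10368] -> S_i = 8*6^i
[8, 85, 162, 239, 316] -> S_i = 8 + 77*i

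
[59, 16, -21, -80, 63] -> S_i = Random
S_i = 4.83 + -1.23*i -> [4.83, 3.6, 2.37, 1.14, -0.09]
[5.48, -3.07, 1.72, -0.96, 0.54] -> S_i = 5.48*(-0.56)^i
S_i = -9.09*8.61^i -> [-9.09, -78.26, -673.86, -5801.94, -49954.72]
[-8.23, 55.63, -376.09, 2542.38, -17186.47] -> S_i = -8.23*(-6.76)^i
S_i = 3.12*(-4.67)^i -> [3.12, -14.57, 68.04, -317.76, 1483.96]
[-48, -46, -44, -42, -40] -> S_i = -48 + 2*i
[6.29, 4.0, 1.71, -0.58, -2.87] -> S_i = 6.29 + -2.29*i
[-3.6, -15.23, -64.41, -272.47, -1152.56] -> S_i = -3.60*4.23^i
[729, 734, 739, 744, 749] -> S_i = 729 + 5*i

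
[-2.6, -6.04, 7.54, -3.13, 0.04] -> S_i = Random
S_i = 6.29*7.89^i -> [6.29, 49.63, 391.57, 3089.45, 24375.79]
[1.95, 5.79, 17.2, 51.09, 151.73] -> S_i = 1.95*2.97^i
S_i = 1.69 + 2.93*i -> [1.69, 4.62, 7.55, 10.48, 13.41]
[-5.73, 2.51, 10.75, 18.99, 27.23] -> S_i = -5.73 + 8.24*i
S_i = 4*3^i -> [4, 12, 36, 108, 324]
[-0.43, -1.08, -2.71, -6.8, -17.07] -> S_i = -0.43*2.51^i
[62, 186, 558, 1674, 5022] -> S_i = 62*3^i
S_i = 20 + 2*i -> [20, 22, 24, 26, 28]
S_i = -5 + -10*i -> [-5, -15, -25, -35, -45]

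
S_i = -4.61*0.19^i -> [-4.61, -0.88, -0.17, -0.03, -0.01]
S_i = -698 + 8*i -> [-698, -690, -682, -674, -666]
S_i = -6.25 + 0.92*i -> [-6.25, -5.33, -4.41, -3.49, -2.57]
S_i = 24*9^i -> [24, 216, 1944, 17496, 157464]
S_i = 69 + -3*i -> [69, 66, 63, 60, 57]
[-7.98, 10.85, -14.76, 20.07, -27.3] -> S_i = -7.98*(-1.36)^i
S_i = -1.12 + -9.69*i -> [-1.12, -10.81, -20.5, -30.19, -39.88]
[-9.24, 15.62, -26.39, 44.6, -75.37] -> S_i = -9.24*(-1.69)^i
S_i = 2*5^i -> [2, 10, 50, 250, 1250]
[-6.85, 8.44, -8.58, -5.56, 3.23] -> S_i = Random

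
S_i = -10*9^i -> [-10, -90, -810, -7290, -65610]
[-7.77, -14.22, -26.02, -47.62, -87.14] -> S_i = -7.77*1.83^i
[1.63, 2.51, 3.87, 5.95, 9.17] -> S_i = 1.63*1.54^i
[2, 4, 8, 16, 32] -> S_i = 2*2^i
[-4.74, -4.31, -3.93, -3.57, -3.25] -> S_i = -4.74*0.91^i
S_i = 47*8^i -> [47, 376, 3008, 24064, 192512]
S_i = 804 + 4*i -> [804, 808, 812, 816, 820]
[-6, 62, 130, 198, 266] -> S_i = -6 + 68*i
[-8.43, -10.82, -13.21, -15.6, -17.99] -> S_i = -8.43 + -2.39*i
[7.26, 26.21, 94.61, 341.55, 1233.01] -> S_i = 7.26*3.61^i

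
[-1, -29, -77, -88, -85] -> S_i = Random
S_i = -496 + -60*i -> [-496, -556, -616, -676, -736]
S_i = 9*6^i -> [9, 54, 324, 1944, 11664]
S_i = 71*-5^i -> [71, -355, 1775, -8875, 44375]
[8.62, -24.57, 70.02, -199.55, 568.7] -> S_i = 8.62*(-2.85)^i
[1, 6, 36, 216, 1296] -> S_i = 1*6^i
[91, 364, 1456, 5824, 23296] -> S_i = 91*4^i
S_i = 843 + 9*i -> [843, 852, 861, 870, 879]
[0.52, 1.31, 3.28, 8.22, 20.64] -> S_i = 0.52*2.51^i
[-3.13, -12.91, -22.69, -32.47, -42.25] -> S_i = -3.13 + -9.78*i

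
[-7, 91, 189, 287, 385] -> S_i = -7 + 98*i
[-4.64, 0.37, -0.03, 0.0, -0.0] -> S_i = -4.64*(-0.08)^i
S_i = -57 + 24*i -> [-57, -33, -9, 15, 39]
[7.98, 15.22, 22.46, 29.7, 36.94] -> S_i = 7.98 + 7.24*i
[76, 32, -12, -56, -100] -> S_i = 76 + -44*i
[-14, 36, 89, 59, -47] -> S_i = Random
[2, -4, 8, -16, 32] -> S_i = 2*-2^i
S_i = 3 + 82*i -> [3, 85, 167, 249, 331]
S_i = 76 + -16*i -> [76, 60, 44, 28, 12]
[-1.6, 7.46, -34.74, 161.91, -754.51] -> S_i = -1.60*(-4.66)^i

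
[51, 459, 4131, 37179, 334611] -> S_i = 51*9^i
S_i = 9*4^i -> [9, 36, 144, 576, 2304]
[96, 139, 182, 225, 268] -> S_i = 96 + 43*i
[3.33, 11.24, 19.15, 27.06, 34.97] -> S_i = 3.33 + 7.91*i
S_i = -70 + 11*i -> [-70, -59, -48, -37, -26]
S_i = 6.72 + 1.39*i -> [6.72, 8.11, 9.5, 10.89, 12.28]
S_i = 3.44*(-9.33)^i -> [3.44, -32.1, 299.45, -2793.85, 26066.64]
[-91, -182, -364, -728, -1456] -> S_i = -91*2^i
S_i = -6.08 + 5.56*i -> [-6.08, -0.52, 5.04, 10.6, 16.16]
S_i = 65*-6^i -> [65, -390, 2340, -14040, 84240]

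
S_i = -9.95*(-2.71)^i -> [-9.95, 26.96, -73.07, 198.03, -536.66]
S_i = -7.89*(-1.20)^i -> [-7.89, 9.47, -11.36, 13.63, -16.36]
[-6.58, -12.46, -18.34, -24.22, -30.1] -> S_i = -6.58 + -5.88*i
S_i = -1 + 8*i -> [-1, 7, 15, 23, 31]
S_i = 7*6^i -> [7, 42, 252, 1512, 9072]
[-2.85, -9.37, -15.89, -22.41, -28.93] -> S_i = -2.85 + -6.52*i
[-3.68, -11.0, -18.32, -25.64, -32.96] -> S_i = -3.68 + -7.32*i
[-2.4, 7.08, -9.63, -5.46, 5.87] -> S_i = Random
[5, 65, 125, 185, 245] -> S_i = 5 + 60*i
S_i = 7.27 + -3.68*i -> [7.27, 3.59, -0.09, -3.77, -7.45]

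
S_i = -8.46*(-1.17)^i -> [-8.46, 9.9, -11.58, 13.55, -15.85]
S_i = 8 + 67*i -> [8, 75, 142, 209, 276]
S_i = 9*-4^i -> [9, -36, 144, -576, 2304]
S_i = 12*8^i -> [12, 96, 768, 6144, 49152]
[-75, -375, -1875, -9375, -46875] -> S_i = -75*5^i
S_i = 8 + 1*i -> [8, 9, 10, 11, 12]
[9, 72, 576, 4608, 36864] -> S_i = 9*8^i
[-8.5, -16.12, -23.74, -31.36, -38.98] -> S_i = -8.50 + -7.62*i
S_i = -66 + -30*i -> [-66, -96, -126, -156, -186]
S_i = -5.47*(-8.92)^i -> [-5.47, 48.79, -435.23, 3882.24, -34629.54]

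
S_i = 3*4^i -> [3, 12, 48, 192, 768]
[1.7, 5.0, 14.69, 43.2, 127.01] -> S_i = 1.70*2.94^i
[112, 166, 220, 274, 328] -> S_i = 112 + 54*i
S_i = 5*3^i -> [5, 15, 45, 135, 405]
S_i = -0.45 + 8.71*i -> [-0.45, 8.26, 16.97, 25.68, 34.39]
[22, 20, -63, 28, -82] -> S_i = Random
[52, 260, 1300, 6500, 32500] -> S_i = 52*5^i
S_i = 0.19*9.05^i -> [0.19, 1.72, 15.56, 140.83, 1274.52]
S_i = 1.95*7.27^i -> [1.95, 14.18, 103.06, 749.27, 5447.19]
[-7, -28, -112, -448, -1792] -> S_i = -7*4^i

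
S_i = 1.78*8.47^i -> [1.78, 15.08, 127.7, 1081.61, 9161.23]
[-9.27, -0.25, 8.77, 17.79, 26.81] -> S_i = -9.27 + 9.02*i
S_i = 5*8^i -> [5, 40, 320, 2560, 20480]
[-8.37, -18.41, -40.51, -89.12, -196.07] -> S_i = -8.37*2.20^i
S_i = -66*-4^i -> [-66, 264, -1056, 4224, -16896]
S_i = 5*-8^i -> [5, -40, 320, -2560, 20480]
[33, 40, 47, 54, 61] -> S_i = 33 + 7*i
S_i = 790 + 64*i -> [790, 854, 918, 982, 1046]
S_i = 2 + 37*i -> [2, 39, 76, 113, 150]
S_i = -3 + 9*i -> [-3, 6, 15, 24, 33]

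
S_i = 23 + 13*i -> [23, 36, 49, 62, 75]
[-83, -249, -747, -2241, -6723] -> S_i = -83*3^i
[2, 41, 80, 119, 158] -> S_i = 2 + 39*i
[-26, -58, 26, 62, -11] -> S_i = Random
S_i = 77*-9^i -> [77, -693, 6237, -56133, 505197]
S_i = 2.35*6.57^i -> [2.35, 15.44, 101.44, 666.44, 4378.54]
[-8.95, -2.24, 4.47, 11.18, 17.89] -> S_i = -8.95 + 6.71*i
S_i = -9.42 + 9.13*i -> [-9.42, -0.29, 8.84, 17.97, 27.1]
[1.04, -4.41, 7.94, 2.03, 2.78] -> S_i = Random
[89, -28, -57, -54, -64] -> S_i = Random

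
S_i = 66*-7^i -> [66, -462, 3234, -22638, 158466]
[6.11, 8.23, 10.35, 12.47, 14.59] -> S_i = 6.11 + 2.12*i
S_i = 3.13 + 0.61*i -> [3.13, 3.74, 4.35, 4.96, 5.57]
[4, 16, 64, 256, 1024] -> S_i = 4*4^i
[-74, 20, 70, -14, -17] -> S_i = Random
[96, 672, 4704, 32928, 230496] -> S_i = 96*7^i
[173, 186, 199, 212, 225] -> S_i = 173 + 13*i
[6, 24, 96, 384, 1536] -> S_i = 6*4^i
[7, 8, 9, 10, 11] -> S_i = 7 + 1*i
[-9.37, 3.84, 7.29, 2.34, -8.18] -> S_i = Random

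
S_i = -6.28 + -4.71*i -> [-6.28, -10.99, -15.7, -20.41, -25.12]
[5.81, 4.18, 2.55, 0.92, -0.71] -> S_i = 5.81 + -1.63*i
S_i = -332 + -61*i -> [-332, -393, -454, -515, -576]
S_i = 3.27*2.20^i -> [3.27, 7.19, 15.83, 34.82, 76.6]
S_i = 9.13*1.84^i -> [9.13, 16.8, 30.91, 56.88, 104.65]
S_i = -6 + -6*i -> [-6, -12, -18, -24, -30]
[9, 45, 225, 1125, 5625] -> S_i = 9*5^i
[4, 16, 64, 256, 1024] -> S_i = 4*4^i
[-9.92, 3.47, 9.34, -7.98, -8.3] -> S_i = Random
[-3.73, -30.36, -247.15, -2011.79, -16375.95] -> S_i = -3.73*8.14^i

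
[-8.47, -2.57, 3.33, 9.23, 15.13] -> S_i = -8.47 + 5.90*i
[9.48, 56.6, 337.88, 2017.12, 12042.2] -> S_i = 9.48*5.97^i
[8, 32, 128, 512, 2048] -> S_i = 8*4^i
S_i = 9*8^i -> [9, 72, 576, 4608, 36864]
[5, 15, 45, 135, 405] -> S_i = 5*3^i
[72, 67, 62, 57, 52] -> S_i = 72 + -5*i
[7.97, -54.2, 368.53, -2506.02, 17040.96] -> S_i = 7.97*(-6.80)^i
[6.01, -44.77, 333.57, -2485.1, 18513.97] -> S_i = 6.01*(-7.45)^i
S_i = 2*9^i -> [2, 18, 162, 1458, 13122]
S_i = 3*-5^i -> [3, -15, 75, -375, 1875]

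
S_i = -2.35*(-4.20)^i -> [-2.35, 9.87, -41.45, 174.11, -731.25]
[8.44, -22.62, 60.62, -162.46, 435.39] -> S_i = 8.44*(-2.68)^i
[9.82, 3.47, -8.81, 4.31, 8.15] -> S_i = Random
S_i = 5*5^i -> [5, 25, 125, 625, 3125]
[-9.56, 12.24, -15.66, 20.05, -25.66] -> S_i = -9.56*(-1.28)^i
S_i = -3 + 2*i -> [-3, -1, 1, 3, 5]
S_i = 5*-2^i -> [5, -10, 20, -40, 80]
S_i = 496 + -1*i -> [496, 495, 494, 493, 492]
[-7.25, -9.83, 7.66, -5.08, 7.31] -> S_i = Random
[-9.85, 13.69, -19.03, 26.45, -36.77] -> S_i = -9.85*(-1.39)^i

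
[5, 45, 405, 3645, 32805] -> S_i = 5*9^i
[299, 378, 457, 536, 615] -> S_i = 299 + 79*i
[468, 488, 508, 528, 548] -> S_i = 468 + 20*i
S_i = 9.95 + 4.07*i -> [9.95, 14.02, 18.09, 22.16, 26.23]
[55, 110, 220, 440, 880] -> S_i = 55*2^i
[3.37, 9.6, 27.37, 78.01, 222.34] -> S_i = 3.37*2.85^i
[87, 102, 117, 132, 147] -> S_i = 87 + 15*i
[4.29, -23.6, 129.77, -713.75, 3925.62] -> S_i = 4.29*(-5.50)^i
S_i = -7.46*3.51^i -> [-7.46, -26.18, -91.91, -322.6, -1132.32]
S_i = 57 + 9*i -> [57, 66, 75, 84, 93]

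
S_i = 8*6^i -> [8, 48, 288, 1728, 10368]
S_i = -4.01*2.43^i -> [-4.01, -9.74, -23.68, -57.54, -139.82]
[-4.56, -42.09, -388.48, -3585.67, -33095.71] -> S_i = -4.56*9.23^i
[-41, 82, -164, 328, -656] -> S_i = -41*-2^i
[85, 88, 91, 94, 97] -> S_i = 85 + 3*i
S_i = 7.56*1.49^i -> [7.56, 11.26, 16.78, 25.01, 37.26]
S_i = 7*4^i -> [7, 28, 112, 448, 1792]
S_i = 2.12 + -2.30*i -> [2.12, -0.18, -2.48, -4.78, -7.08]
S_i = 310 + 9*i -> [310, 319, 328, 337, 346]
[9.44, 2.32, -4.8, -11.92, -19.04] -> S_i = 9.44 + -7.12*i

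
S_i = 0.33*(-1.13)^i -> [0.33, -0.37, 0.42, -0.48, 0.54]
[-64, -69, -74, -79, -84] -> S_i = -64 + -5*i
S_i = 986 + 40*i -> [986, 1026, 1066, 1106, 1146]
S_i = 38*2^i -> [38, 76, 152, 304, 608]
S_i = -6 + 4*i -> [-6, -2, 2, 6, 10]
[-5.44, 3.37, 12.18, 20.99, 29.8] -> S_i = -5.44 + 8.81*i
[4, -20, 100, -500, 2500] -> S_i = 4*-5^i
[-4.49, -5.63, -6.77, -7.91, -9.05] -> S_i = -4.49 + -1.14*i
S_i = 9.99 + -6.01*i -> [9.99, 3.98, -2.03, -8.04, -14.05]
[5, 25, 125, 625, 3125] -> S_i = 5*5^i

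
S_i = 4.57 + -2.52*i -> [4.57, 2.05, -0.47, -2.99, -5.51]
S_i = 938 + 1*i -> [938, 939, 940, 941, 942]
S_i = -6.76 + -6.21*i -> [-6.76, -12.97, -19.18, -25.39, -31.6]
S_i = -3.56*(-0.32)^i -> [-3.56, 1.14, -0.36, 0.12, -0.04]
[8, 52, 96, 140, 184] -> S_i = 8 + 44*i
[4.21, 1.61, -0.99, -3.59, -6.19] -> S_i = 4.21 + -2.60*i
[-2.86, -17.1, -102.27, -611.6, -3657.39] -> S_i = -2.86*5.98^i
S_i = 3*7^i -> [3, 21, 147, 1029, 7203]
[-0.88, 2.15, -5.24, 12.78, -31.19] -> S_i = -0.88*(-2.44)^i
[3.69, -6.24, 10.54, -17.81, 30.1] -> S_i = 3.69*(-1.69)^i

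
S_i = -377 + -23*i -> [-377, -400, -423, -446, -469]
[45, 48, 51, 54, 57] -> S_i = 45 + 3*i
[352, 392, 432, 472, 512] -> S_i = 352 + 40*i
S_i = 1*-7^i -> [1, -7, 49, -343, 2401]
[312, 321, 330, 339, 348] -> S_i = 312 + 9*i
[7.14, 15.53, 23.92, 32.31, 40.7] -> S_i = 7.14 + 8.39*i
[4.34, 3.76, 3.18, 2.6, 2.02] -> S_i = 4.34 + -0.58*i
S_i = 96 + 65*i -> [96, 161, 226, 291, 356]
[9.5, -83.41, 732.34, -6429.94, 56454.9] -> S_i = 9.50*(-8.78)^i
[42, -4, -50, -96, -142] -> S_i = 42 + -46*i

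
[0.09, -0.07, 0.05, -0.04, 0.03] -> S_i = 0.09*(-0.73)^i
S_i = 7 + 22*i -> [7, 29, 51, 73, 95]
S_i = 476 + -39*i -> [476, 437, 398, 359, 320]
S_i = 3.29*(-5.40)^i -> [3.29, -17.77, 95.94, -518.06, 2797.51]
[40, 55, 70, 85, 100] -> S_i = 40 + 15*i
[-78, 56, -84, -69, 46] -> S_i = Random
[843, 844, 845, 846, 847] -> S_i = 843 + 1*i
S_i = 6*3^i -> [6, 18, 54, 162, 486]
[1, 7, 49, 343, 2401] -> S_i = 1*7^i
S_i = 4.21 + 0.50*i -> [4.21, 4.71, 5.21, 5.71, 6.21]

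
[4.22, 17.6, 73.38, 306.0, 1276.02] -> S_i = 4.22*4.17^i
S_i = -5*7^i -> [-5, -35, -245, -1715, -12005]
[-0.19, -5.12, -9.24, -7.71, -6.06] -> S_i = Random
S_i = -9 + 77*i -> [-9, 68, 145, 222, 299]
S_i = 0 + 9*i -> [0, 9, 18, 27, 36]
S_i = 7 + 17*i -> [7, 24, 41, 58, 75]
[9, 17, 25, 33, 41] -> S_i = 9 + 8*i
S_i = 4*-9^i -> [4, -36, 324, -2916, 26244]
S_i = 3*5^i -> [3, 15, 75, 375, 1875]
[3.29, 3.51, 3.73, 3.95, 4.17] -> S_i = 3.29 + 0.22*i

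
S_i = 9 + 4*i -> [9, 13, 17, 21, 25]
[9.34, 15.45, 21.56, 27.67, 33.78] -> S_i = 9.34 + 6.11*i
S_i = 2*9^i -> [2, 18, 162, 1458, 13122]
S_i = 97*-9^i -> [97, -873, 7857, -70713, 636417]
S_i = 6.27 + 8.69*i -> [6.27, 14.96, 23.65, 32.34, 41.03]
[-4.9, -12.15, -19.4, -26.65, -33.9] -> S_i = -4.90 + -7.25*i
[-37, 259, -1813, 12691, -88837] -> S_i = -37*-7^i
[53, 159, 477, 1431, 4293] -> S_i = 53*3^i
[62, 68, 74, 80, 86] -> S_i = 62 + 6*i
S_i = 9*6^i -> [9, 54, 324, 1944, 11664]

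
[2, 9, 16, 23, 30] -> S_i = 2 + 7*i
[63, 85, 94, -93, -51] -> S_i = Random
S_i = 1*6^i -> [1, 6, 36, 216, 1296]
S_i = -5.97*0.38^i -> [-5.97, -2.27, -0.86, -0.33, -0.12]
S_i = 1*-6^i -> [1, -6, 36, -216, 1296]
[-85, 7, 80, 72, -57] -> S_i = Random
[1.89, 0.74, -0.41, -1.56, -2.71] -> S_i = 1.89 + -1.15*i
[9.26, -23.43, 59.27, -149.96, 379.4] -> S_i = 9.26*(-2.53)^i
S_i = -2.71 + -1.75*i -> [-2.71, -4.46, -6.21, -7.96, -9.71]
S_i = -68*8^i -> [-68, -544, -4352, -34816, -278528]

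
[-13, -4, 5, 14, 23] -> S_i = -13 + 9*i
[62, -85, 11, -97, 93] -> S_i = Random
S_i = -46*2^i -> [-46, -92, -184, -368, -736]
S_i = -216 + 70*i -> [-216, -146, -76, -6, 64]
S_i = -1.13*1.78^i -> [-1.13, -2.01, -3.58, -6.37, -11.34]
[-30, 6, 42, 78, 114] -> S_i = -30 + 36*i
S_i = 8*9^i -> [8, 72, 648, 5832, 52488]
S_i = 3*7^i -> [3, 21, 147, 1029, 7203]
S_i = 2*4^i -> [2, 8, 32, 128, 512]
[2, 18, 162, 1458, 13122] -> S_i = 2*9^i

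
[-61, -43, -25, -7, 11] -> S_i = -61 + 18*i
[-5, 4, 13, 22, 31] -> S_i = -5 + 9*i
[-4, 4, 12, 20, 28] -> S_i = -4 + 8*i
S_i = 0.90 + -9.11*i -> [0.9, -8.21, -17.32, -26.43, -35.54]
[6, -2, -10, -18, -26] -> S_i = 6 + -8*i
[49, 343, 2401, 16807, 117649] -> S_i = 49*7^i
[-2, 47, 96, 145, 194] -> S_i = -2 + 49*i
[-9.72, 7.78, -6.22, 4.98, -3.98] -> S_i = -9.72*(-0.80)^i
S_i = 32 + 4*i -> [32, 36, 40, 44, 48]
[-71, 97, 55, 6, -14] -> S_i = Random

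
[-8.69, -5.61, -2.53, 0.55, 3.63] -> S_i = -8.69 + 3.08*i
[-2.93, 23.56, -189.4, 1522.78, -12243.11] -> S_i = -2.93*(-8.04)^i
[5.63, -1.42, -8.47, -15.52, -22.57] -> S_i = 5.63 + -7.05*i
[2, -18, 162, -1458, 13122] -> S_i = 2*-9^i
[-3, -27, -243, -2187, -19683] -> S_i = -3*9^i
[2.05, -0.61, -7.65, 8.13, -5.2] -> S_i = Random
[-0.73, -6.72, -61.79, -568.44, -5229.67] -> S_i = -0.73*9.20^i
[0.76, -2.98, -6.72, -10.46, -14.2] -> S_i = 0.76 + -3.74*i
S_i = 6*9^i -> [6, 54, 486, 4374, 39366]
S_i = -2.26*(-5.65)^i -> [-2.26, 12.77, -72.14, 407.62, -2303.04]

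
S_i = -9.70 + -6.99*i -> [-9.7, -16.69, -23.68, -30.67, -37.66]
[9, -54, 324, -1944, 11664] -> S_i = 9*-6^i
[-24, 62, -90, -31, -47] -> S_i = Random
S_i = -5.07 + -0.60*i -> [-5.07, -5.67, -6.27, -6.87, -7.47]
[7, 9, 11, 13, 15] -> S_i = 7 + 2*i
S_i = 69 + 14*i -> [69, 83, 97, 111, 125]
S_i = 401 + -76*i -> [401, 325, 249, 173, 97]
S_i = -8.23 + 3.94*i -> [-8.23, -4.29, -0.35, 3.59, 7.53]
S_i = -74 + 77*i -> [-74, 3, 80, 157, 234]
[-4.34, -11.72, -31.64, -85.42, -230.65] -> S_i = -4.34*2.70^i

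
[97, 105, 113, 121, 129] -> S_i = 97 + 8*i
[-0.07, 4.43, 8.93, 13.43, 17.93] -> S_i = -0.07 + 4.50*i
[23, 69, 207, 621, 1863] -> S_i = 23*3^i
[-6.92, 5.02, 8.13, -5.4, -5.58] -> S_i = Random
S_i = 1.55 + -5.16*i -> [1.55, -3.61, -8.77, -13.93, -19.09]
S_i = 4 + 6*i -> [4, 10, 16, 22, 28]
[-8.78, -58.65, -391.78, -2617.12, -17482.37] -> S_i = -8.78*6.68^i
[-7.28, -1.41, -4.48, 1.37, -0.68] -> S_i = Random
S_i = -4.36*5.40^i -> [-4.36, -23.54, -127.14, -686.54, -3707.33]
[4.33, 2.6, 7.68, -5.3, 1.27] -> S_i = Random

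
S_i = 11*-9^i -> [11, -99, 891, -8019, 72171]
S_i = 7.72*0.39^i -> [7.72, 3.01, 1.17, 0.46, 0.18]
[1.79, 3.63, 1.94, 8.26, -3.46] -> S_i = Random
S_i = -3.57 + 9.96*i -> [-3.57, 6.39, 16.35, 26.31, 36.27]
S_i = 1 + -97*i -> [1, -96, -193, -290, -387]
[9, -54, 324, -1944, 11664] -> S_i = 9*-6^i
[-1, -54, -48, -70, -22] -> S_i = Random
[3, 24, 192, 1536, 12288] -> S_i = 3*8^i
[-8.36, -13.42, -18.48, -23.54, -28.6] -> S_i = -8.36 + -5.06*i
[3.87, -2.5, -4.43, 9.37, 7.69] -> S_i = Random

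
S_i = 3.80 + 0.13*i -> [3.8, 3.93, 4.06, 4.19, 4.32]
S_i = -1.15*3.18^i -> [-1.15, -3.66, -11.63, -36.98, -117.6]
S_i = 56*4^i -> [56, 224, 896, 3584, 14336]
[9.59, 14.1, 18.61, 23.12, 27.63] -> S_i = 9.59 + 4.51*i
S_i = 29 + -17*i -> [29, 12, -5, -22, -39]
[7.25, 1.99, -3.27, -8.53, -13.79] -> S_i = 7.25 + -5.26*i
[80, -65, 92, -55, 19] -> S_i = Random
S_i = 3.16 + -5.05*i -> [3.16, -1.89, -6.94, -11.99, -17.04]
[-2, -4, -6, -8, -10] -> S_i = -2 + -2*i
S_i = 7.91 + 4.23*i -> [7.91, 12.14, 16.37, 20.6, 24.83]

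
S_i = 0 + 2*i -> [0, 2, 4, 6, 8]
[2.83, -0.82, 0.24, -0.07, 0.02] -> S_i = 2.83*(-0.29)^i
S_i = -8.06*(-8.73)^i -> [-8.06, 70.36, -614.28, 5362.63, -46815.75]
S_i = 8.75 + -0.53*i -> [8.75, 8.22, 7.69, 7.16, 6.63]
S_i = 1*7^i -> [1, 7, 49, 343, 2401]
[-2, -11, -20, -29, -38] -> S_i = -2 + -9*i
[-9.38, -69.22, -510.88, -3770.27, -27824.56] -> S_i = -9.38*7.38^i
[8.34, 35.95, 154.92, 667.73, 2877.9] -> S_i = 8.34*4.31^i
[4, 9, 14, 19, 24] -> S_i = 4 + 5*i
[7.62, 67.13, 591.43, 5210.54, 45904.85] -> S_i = 7.62*8.81^i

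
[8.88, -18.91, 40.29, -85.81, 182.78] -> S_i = 8.88*(-2.13)^i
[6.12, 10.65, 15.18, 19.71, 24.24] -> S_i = 6.12 + 4.53*i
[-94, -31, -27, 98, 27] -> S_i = Random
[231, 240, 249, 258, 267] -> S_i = 231 + 9*i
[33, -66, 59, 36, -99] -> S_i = Random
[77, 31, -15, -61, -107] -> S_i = 77 + -46*i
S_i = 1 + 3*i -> [1, 4, 7, 10, 13]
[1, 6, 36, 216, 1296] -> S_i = 1*6^i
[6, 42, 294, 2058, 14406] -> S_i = 6*7^i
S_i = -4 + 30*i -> [-4, 26, 56, 86, 116]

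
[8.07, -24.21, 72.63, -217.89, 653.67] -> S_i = 8.07*(-3.00)^i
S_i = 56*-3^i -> [56, -168, 504, -1512, 4536]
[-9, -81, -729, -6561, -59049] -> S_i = -9*9^i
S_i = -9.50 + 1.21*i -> [-9.5, -8.29, -7.08, -5.87, -4.66]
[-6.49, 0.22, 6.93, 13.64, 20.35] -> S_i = -6.49 + 6.71*i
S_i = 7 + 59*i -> [7, 66, 125, 184, 243]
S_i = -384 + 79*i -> [-384, -305, -226, -147, -68]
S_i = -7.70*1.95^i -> [-7.7, -15.02, -29.28, -57.09, -111.33]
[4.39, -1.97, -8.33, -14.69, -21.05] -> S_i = 4.39 + -6.36*i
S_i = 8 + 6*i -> [8, 14, 20, 26, 32]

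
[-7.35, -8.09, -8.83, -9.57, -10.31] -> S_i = -7.35 + -0.74*i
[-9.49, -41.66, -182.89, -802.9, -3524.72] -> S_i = -9.49*4.39^i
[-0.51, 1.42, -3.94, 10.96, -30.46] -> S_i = -0.51*(-2.78)^i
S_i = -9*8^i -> [-9, -72, -576, -4608, -36864]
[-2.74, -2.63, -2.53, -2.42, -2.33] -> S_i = -2.74*0.96^i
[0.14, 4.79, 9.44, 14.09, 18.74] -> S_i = 0.14 + 4.65*i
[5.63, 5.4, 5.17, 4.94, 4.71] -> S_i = 5.63 + -0.23*i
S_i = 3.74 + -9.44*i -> [3.74, -5.7, -15.14, -24.58, -34.02]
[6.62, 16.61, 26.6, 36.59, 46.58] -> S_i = 6.62 + 9.99*i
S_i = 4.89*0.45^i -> [4.89, 2.2, 0.99, 0.45, 0.2]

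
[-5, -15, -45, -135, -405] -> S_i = -5*3^i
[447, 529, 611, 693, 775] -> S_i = 447 + 82*i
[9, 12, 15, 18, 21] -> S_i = 9 + 3*i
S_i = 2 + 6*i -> [2, 8, 14, 20, 26]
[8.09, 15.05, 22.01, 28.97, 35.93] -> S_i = 8.09 + 6.96*i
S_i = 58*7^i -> [58, 406, 2842, 19894, 139258]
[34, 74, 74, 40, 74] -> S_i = Random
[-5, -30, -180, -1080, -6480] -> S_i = -5*6^i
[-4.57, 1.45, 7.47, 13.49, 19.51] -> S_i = -4.57 + 6.02*i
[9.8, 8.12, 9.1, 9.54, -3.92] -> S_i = Random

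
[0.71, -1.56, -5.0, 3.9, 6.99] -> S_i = Random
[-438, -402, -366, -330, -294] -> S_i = -438 + 36*i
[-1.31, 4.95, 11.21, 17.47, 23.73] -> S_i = -1.31 + 6.26*i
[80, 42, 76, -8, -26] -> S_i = Random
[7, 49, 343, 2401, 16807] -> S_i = 7*7^i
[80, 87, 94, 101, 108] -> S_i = 80 + 7*i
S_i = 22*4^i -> [22, 88, 352, 1408, 5632]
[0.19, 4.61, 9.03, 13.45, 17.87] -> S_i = 0.19 + 4.42*i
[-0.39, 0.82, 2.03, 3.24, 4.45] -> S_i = -0.39 + 1.21*i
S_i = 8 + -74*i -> [8, -66, -140, -214, -288]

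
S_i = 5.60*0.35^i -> [5.6, 1.96, 0.69, 0.24, 0.08]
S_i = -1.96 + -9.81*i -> [-1.96, -11.77, -21.58, -31.39, -41.2]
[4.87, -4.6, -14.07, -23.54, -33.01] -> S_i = 4.87 + -9.47*i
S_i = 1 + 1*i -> [1, 2, 3, 4, 5]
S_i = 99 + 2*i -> [99, 101, 103, 105, 107]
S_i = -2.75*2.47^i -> [-2.75, -6.79, -16.78, -41.44, -102.36]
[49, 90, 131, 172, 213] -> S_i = 49 + 41*i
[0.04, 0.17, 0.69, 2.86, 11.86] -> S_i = 0.04*4.15^i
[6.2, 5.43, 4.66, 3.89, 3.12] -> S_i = 6.20 + -0.77*i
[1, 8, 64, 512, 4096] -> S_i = 1*8^i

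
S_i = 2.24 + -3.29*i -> [2.24, -1.05, -4.34, -7.63, -10.92]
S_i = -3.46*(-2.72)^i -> [-3.46, 9.41, -25.6, 69.63, -189.39]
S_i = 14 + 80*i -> [14, 94, 174, 254, 334]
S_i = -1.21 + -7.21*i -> [-1.21, -8.42, -15.63, -22.84, -30.05]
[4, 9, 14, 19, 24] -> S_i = 4 + 5*i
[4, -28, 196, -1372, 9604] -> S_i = 4*-7^i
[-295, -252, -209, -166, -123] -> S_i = -295 + 43*i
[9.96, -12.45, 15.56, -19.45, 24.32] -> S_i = 9.96*(-1.25)^i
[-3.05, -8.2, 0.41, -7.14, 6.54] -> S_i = Random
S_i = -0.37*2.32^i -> [-0.37, -0.86, -1.99, -4.62, -10.72]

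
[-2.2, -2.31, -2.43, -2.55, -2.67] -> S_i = -2.20*1.05^i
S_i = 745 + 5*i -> [745, 750, 755, 760, 765]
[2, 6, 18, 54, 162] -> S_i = 2*3^i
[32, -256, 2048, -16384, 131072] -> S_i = 32*-8^i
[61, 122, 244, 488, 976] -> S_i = 61*2^i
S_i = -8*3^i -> [-8, -24, -72, -216, -648]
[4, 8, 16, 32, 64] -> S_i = 4*2^i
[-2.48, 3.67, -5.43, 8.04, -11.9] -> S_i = -2.48*(-1.48)^i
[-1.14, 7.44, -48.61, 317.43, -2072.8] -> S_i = -1.14*(-6.53)^i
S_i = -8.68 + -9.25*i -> [-8.68, -17.93, -27.18, -36.43, -45.68]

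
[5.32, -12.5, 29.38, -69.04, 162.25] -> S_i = 5.32*(-2.35)^i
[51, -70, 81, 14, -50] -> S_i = Random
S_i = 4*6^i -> [4, 24, 144, 864, 5184]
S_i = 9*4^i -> [9, 36, 144, 576, 2304]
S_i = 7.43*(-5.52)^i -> [7.43, -41.01, 226.4, -1249.7, 6898.35]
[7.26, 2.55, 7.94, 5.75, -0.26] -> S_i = Random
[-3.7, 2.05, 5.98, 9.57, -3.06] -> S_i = Random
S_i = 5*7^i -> [5, 35, 245, 1715, 12005]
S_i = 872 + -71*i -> [872, 801, 730, 659, 588]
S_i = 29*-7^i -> [29, -203, 1421, -9947, 69629]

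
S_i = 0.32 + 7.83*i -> [0.32, 8.15, 15.98, 23.81, 31.64]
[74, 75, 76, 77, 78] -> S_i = 74 + 1*i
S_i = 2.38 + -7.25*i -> [2.38, -4.87, -12.12, -19.37, -26.62]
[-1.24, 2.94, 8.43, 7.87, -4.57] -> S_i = Random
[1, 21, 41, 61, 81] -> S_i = 1 + 20*i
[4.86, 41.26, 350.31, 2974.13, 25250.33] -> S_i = 4.86*8.49^i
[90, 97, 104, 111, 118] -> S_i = 90 + 7*i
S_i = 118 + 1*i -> [118, 119, 120, 121, 122]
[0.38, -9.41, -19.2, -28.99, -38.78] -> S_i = 0.38 + -9.79*i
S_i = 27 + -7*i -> [27, 20, 13, 6, -1]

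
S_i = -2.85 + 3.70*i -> [-2.85, 0.85, 4.55, 8.25, 11.95]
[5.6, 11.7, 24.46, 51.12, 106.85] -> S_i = 5.60*2.09^i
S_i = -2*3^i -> [-2, -6, -18, -54, -162]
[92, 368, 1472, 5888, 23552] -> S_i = 92*4^i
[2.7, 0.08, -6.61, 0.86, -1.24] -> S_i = Random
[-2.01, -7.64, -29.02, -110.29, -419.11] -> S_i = -2.01*3.80^i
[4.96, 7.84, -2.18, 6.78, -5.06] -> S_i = Random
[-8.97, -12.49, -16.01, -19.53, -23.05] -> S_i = -8.97 + -3.52*i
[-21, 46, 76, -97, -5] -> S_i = Random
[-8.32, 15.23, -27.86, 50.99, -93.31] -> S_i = -8.32*(-1.83)^i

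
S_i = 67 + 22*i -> [67, 89, 111, 133, 155]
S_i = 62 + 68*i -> [62, 130, 198, 266, 334]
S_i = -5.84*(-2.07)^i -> [-5.84, 12.09, -25.02, 51.8, -107.22]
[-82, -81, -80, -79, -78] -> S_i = -82 + 1*i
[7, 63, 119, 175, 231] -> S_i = 7 + 56*i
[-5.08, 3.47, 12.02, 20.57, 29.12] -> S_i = -5.08 + 8.55*i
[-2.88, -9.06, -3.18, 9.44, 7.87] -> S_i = Random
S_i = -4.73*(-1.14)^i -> [-4.73, 5.39, -6.15, 7.01, -7.99]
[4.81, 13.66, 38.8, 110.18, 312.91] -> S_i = 4.81*2.84^i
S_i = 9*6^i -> [9, 54, 324, 1944, 11664]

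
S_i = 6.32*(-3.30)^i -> [6.32, -20.86, 68.82, -227.12, 749.5]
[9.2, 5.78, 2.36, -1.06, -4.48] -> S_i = 9.20 + -3.42*i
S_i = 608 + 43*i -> [608, 651, 694, 737, 780]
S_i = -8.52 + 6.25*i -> [-8.52, -2.27, 3.98, 10.23, 16.48]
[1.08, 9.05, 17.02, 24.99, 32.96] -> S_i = 1.08 + 7.97*i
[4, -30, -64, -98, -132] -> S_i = 4 + -34*i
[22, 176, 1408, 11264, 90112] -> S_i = 22*8^i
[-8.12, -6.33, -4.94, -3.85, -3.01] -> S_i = -8.12*0.78^i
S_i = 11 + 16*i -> [11, 27, 43, 59, 75]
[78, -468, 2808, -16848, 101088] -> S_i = 78*-6^i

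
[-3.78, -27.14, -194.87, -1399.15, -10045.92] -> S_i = -3.78*7.18^i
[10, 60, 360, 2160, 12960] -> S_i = 10*6^i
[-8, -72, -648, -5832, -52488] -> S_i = -8*9^i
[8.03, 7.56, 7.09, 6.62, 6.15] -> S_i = 8.03 + -0.47*i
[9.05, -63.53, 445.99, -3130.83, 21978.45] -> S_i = 9.05*(-7.02)^i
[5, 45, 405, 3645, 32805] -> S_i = 5*9^i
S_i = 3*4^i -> [3, 12, 48, 192, 768]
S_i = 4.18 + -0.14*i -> [4.18, 4.04, 3.9, 3.76, 3.62]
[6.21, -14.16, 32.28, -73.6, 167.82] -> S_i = 6.21*(-2.28)^i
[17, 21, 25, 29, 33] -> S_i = 17 + 4*i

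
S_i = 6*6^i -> [6, 36, 216, 1296, 7776]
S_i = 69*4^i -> [69, 276, 1104, 4416, 17664]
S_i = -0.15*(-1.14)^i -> [-0.15, 0.17, -0.19, 0.22, -0.25]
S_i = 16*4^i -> [16, 64, 256, 1024, 4096]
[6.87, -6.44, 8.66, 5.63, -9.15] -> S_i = Random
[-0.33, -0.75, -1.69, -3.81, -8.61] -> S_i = -0.33*2.26^i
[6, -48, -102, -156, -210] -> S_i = 6 + -54*i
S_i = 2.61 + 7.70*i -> [2.61, 10.31, 18.01, 25.71, 33.41]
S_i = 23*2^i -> [23, 46, 92, 184, 368]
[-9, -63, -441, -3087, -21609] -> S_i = -9*7^i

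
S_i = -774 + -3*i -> [-774, -777, -780, -783, -786]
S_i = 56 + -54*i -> [56, 2, -52, -106, -160]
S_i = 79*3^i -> [79, 237, 711, 2133, 6399]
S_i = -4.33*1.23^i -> [-4.33, -5.33, -6.55, -8.06, -9.91]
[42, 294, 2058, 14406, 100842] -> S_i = 42*7^i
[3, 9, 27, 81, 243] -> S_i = 3*3^i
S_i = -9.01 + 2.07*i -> [-9.01, -6.94, -4.87, -2.8, -0.73]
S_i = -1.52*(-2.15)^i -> [-1.52, 3.27, -7.03, 15.11, -32.48]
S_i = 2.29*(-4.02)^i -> [2.29, -9.21, 37.01, -148.77, 598.05]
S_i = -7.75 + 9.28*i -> [-7.75, 1.53, 10.81, 20.09, 29.37]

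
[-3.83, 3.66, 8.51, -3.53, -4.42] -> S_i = Random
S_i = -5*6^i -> [-5, -30, -180, -1080, -6480]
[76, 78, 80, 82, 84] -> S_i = 76 + 2*i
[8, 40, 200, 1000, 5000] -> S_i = 8*5^i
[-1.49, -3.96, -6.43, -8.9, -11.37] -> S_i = -1.49 + -2.47*i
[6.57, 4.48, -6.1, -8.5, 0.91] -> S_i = Random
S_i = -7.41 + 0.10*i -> [-7.41, -7.31, -7.21, -7.11, -7.01]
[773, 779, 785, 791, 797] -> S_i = 773 + 6*i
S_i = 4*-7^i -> [4, -28, 196, -1372, 9604]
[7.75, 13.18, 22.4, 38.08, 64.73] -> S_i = 7.75*1.70^i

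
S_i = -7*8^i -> [-7, -56, -448, -3584, -28672]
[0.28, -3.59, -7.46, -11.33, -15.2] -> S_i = 0.28 + -3.87*i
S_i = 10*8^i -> [10, 80, 640, 5120, 40960]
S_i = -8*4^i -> [-8, -32, -128, -512, -2048]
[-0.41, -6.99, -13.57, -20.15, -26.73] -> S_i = -0.41 + -6.58*i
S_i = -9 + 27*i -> [-9, 18, 45, 72, 99]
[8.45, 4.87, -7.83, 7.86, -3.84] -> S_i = Random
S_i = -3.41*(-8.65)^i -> [-3.41, 29.5, -255.14, 2207.0, -19090.57]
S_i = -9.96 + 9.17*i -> [-9.96, -0.79, 8.38, 17.55, 26.72]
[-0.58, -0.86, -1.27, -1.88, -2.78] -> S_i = -0.58*1.48^i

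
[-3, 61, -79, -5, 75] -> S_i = Random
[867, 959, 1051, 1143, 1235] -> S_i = 867 + 92*i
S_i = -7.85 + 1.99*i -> [-7.85, -5.86, -3.87, -1.88, 0.11]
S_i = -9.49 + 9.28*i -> [-9.49, -0.21, 9.07, 18.35, 27.63]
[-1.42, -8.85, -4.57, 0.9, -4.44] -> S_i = Random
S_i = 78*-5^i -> [78, -390, 1950, -9750, 48750]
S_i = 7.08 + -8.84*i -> [7.08, -1.76, -10.6, -19.44, -28.28]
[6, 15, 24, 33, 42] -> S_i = 6 + 9*i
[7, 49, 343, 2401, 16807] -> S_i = 7*7^i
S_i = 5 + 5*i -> [5, 10, 15, 20, 25]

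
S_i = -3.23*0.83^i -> [-3.23, -2.68, -2.23, -1.85, -1.53]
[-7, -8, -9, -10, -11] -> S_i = -7 + -1*i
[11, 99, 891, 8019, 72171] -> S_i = 11*9^i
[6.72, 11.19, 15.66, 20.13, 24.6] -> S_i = 6.72 + 4.47*i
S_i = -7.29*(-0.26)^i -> [-7.29, 1.9, -0.49, 0.13, -0.03]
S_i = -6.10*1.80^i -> [-6.1, -10.98, -19.76, -35.58, -64.04]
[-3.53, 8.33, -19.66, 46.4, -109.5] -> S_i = -3.53*(-2.36)^i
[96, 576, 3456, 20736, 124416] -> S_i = 96*6^i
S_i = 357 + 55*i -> [357, 412, 467, 522, 577]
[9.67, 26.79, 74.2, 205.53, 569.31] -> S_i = 9.67*2.77^i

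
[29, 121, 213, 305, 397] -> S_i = 29 + 92*i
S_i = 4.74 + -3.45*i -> [4.74, 1.29, -2.16, -5.61, -9.06]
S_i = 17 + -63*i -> [17, -46, -109, -172, -235]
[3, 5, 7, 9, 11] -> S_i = 3 + 2*i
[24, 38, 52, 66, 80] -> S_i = 24 + 14*i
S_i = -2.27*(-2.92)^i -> [-2.27, 6.63, -19.35, 56.52, -165.03]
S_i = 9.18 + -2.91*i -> [9.18, 6.27, 3.36, 0.45, -2.46]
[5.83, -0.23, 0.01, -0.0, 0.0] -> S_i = 5.83*(-0.04)^i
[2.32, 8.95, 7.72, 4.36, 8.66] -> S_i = Random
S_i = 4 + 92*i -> [4, 96, 188, 280, 372]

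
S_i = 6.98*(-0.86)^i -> [6.98, -6.0, 5.16, -4.44, 3.82]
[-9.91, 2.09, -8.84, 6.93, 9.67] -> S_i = Random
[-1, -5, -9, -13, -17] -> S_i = -1 + -4*i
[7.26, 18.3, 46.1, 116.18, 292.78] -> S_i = 7.26*2.52^i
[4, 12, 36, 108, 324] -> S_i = 4*3^i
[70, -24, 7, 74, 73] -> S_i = Random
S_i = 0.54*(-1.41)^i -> [0.54, -0.76, 1.07, -1.51, 2.13]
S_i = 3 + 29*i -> [3, 32, 61, 90, 119]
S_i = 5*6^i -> [5, 30, 180, 1080, 6480]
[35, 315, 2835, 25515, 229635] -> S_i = 35*9^i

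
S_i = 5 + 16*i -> [5, 21, 37, 53, 69]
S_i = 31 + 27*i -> [31, 58, 85, 112, 139]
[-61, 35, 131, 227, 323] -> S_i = -61 + 96*i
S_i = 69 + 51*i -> [69, 120, 171, 222, 273]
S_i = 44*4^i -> [44, 176, 704, 2816, 11264]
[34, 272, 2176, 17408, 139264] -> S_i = 34*8^i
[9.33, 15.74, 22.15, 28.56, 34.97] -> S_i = 9.33 + 6.41*i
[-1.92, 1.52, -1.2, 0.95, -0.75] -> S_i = -1.92*(-0.79)^i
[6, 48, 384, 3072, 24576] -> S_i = 6*8^i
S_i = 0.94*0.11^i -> [0.94, 0.1, 0.01, 0.0, 0.0]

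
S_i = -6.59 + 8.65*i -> [-6.59, 2.06, 10.71, 19.36, 28.01]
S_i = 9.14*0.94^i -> [9.14, 8.59, 8.08, 7.59, 7.14]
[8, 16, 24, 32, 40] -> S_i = 8 + 8*i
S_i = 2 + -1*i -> [2, 1, 0, -1, -2]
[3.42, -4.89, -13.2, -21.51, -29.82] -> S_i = 3.42 + -8.31*i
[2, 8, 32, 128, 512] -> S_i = 2*4^i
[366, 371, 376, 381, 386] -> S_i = 366 + 5*i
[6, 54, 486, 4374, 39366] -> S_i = 6*9^i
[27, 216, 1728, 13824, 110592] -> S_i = 27*8^i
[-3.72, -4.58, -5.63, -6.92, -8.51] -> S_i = -3.72*1.23^i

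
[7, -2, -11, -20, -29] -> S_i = 7 + -9*i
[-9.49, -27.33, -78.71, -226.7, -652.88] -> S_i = -9.49*2.88^i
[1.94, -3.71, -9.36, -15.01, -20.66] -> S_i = 1.94 + -5.65*i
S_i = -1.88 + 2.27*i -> [-1.88, 0.39, 2.66, 4.93, 7.2]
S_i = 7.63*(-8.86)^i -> [7.63, -67.6, 598.95, -5306.71, 47017.49]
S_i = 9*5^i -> [9, 45, 225, 1125, 5625]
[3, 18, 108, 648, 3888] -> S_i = 3*6^i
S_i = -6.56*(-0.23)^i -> [-6.56, 1.51, -0.35, 0.08, -0.02]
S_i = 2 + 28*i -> [2, 30, 58, 86, 114]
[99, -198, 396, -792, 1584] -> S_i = 99*-2^i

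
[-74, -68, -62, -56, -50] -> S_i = -74 + 6*i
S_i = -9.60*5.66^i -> [-9.6, -54.34, -307.54, -1740.69, -9852.28]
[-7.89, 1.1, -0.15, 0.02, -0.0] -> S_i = -7.89*(-0.14)^i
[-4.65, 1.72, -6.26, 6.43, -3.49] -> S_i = Random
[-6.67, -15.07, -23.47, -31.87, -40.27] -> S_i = -6.67 + -8.40*i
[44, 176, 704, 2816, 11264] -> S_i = 44*4^i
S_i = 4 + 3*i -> [4, 7, 10, 13, 16]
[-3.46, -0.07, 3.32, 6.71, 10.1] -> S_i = -3.46 + 3.39*i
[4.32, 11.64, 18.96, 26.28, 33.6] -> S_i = 4.32 + 7.32*i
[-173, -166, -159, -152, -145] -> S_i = -173 + 7*i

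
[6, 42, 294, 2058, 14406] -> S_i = 6*7^i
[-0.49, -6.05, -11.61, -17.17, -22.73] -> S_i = -0.49 + -5.56*i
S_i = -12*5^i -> [-12, -60, -300, -1500, -7500]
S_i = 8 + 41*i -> [8, 49, 90, 131, 172]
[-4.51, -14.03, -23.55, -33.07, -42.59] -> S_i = -4.51 + -9.52*i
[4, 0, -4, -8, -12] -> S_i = 4 + -4*i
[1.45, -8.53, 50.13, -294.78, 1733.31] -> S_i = 1.45*(-5.88)^i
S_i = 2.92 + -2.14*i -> [2.92, 0.78, -1.36, -3.5, -5.64]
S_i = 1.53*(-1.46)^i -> [1.53, -2.23, 3.26, -4.76, 6.95]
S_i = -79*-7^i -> [-79, 553, -3871, 27097, -189679]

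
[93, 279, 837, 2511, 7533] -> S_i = 93*3^i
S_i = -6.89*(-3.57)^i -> [-6.89, 24.6, -87.81, 313.49, -1119.16]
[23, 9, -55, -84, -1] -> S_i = Random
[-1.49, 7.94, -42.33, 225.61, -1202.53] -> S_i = -1.49*(-5.33)^i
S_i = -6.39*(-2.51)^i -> [-6.39, 16.04, -40.26, 101.05, -253.63]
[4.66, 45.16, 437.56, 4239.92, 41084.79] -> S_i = 4.66*9.69^i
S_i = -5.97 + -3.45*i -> [-5.97, -9.42, -12.87, -16.32, -19.77]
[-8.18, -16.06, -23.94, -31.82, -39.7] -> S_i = -8.18 + -7.88*i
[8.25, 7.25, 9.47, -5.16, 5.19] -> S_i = Random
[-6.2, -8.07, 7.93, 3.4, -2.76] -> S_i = Random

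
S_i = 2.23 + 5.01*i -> [2.23, 7.24, 12.25, 17.26, 22.27]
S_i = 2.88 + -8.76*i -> [2.88, -5.88, -14.64, -23.4, -32.16]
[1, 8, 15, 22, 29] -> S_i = 1 + 7*i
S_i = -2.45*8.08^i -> [-2.45, -19.8, -159.95, -1292.41, -10442.67]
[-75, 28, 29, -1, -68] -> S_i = Random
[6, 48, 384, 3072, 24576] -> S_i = 6*8^i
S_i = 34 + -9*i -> [34, 25, 16, 7, -2]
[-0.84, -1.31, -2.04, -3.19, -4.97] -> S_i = -0.84*1.56^i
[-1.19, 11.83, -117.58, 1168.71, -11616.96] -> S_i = -1.19*(-9.94)^i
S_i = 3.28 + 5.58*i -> [3.28, 8.86, 14.44, 20.02, 25.6]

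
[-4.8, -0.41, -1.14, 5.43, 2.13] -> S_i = Random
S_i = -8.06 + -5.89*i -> [-8.06, -13.95, -19.84, -25.73, -31.62]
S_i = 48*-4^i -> [48, -192, 768, -3072, 12288]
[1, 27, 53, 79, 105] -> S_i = 1 + 26*i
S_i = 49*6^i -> [49, 294, 1764, 10584, 63504]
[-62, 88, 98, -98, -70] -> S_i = Random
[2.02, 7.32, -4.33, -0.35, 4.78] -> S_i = Random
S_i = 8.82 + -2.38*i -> [8.82, 6.44, 4.06, 1.68, -0.7]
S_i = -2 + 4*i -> [-2, 2, 6, 10, 14]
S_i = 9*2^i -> [9, 18, 36, 72, 144]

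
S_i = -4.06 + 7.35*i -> [-4.06, 3.29, 10.64, 17.99, 25.34]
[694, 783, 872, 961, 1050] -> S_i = 694 + 89*i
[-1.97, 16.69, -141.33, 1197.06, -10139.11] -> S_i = -1.97*(-8.47)^i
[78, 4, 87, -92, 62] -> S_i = Random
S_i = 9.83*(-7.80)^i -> [9.83, -76.67, 598.06, -4664.85, 36385.8]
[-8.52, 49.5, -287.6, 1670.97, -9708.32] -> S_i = -8.52*(-5.81)^i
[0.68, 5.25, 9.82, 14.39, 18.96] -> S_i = 0.68 + 4.57*i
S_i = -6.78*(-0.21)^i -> [-6.78, 1.42, -0.3, 0.06, -0.01]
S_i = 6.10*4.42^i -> [6.1, 26.96, 119.17, 526.74, 2328.19]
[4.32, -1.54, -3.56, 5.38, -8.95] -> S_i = Random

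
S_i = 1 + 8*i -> [1, 9, 17, 25, 33]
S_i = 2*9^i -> [2, 18, 162, 1458, 13122]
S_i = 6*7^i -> [6, 42, 294, 2058, 14406]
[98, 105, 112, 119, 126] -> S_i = 98 + 7*i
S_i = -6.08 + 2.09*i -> [-6.08, -3.99, -1.9, 0.19, 2.28]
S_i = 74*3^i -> [74, 222, 666, 1998, 5994]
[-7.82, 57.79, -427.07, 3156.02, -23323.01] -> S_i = -7.82*(-7.39)^i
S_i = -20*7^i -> [-20, -140, -980, -6860, -48020]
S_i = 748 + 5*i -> [748, 753, 758, 763, 768]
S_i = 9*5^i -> [9, 45, 225, 1125, 5625]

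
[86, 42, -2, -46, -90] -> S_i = 86 + -44*i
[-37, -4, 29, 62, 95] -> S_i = -37 + 33*i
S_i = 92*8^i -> [92, 736, 5888, 47104, 376832]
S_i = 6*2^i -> [6, 12, 24, 48, 96]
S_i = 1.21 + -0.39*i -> [1.21, 0.82, 0.43, 0.04, -0.35]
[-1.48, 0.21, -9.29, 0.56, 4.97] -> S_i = Random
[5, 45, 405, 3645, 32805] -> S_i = 5*9^i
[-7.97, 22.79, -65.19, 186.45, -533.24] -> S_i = -7.97*(-2.86)^i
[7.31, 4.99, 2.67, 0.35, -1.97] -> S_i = 7.31 + -2.32*i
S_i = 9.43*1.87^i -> [9.43, 17.63, 32.98, 61.66, 115.31]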